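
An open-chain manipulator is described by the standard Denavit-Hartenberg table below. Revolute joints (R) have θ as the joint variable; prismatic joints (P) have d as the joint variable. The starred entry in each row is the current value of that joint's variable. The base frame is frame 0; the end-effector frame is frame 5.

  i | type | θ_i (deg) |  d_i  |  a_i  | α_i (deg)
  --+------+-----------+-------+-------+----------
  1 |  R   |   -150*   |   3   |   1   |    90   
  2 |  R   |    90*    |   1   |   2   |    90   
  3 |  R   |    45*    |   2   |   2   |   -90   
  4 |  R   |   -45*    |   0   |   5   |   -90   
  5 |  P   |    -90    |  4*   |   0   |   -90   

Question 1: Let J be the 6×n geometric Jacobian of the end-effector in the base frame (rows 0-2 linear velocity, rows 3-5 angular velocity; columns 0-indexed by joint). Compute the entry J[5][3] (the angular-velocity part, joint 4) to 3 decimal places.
axis z_3 = (-0.3536,0.6124,-0.7071); lever o_n−o_3 = (-2.8624,3.5436,4.5000)
cross product → J_v[:, 3] = (5.2614,3.6150,0.5000)
J_ω[:, 3] = z_3
entry J[5][3] = -0.7071

-0.707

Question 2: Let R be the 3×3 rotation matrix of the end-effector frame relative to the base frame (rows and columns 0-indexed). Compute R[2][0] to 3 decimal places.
End-effector x-axis (col 0 of R) = (-0.3536,0.6124,-0.7071)
R[2][0] = -0.7071

-0.707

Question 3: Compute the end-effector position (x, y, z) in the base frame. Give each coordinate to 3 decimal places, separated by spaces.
after link 1: o_1 = (-0.8660, -0.5000, 3.0000)
after link 2: o_2 = (-1.3660, 0.3660, 5.0000)
after link 3: o_3 = (-3.8052, 0.5908, 6.4142)
after link 4: o_4 = (-8.1170, 0.9881, 8.9142)
after link 5: o_5 = (-6.6676, 4.1343, 10.9142)

-6.668 4.134 10.914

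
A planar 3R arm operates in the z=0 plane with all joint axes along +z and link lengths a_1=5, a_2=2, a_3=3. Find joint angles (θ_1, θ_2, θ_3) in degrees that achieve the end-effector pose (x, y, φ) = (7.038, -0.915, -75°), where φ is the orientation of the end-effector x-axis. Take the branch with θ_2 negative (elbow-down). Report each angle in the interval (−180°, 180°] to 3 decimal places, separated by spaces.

wrist centre = target − a_3·(cos φ, sin φ) = (6.2615, 1.9828)
cos θ_2 = (43.1383−5²−2²)/(2·5·2) = 0.7069; θ_2 = -45.0154° (elbow-down)
β = atan2(1.9828,6.2615) = 17.5709°; ψ = atan2(-1.4146,6.4138) = -12.4377°
θ_1 = β − ψ = 30.0086°
θ_3 = φ − θ_1 − θ_2 = -59.9931° (wrapped to (-180°,180°])

30.009 -45.015 -59.993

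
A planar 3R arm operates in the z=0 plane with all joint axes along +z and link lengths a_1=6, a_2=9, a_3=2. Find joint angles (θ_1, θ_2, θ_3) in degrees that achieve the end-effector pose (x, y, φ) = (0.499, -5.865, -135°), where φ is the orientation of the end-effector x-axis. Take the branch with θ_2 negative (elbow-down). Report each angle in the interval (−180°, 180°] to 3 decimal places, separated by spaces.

wrist centre = target − a_3·(cos φ, sin φ) = (1.9132, -4.4508)
cos θ_2 = (23.4699−6²−9²)/(2·6·9) = -0.8660; θ_2 = -149.9993° (elbow-down)
β = atan2(-4.4508,1.9132) = -66.7391°; ψ = atan2(-4.5001,-1.7942) = -111.7371°
θ_1 = β − ψ = 44.9980°
θ_3 = φ − θ_1 − θ_2 = -29.9986° (wrapped to (-180°,180°])

44.998 -149.999 -29.999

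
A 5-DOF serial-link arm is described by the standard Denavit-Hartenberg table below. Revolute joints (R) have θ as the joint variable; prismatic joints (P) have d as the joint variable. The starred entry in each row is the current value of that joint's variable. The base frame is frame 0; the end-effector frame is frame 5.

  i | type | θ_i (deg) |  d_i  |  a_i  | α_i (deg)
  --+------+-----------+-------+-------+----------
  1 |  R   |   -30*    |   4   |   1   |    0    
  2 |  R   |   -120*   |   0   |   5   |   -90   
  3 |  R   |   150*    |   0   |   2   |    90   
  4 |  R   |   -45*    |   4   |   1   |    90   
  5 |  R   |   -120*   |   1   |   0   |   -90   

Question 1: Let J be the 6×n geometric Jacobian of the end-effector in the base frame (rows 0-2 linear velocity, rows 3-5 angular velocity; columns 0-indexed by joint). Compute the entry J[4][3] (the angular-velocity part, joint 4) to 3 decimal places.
axis z_3 = (-0.4330,-0.2500,-0.8660); lever o_n−o_3 = (-2.4392,0.2247,-3.4641)
cross product → J_v[:, 3] = (1.0607,0.6124,-0.7071)
J_ω[:, 3] = z_3
entry J[4][3] = -0.2500

-0.250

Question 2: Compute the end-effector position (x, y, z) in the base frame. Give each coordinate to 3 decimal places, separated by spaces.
-4.403 -1.909 -0.464

after link 1: o_1 = (0.8660, -0.5000, 4.0000)
after link 2: o_2 = (-3.4641, -3.0000, 4.0000)
after link 3: o_3 = (-1.9641, -2.1340, 3.0000)
after link 4: o_4 = (-3.5194, -2.2154, -0.8177)
after link 5: o_5 = (-4.4033, -1.9092, -0.4641)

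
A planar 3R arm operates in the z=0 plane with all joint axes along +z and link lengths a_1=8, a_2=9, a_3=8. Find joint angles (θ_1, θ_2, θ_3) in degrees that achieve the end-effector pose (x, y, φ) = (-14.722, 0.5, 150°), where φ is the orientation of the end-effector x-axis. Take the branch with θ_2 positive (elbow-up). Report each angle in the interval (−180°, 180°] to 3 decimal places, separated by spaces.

138.364 120.003 -108.367

wrist centre = target − a_3·(cos φ, sin φ) = (-7.7938, -3.5000)
cos θ_2 = (72.9933−8²−9²)/(2·8·9) = -0.5000; θ_2 = 120.0031° (elbow-up)
β = atan2(-3.5000,-7.7938) = -155.8163°; ψ = atan2(7.7940,3.4996) = 65.8194°
θ_1 = β − ψ = -221.6358°
θ_3 = φ − θ_1 − θ_2 = -108.3673° (wrapped to (-180°,180°])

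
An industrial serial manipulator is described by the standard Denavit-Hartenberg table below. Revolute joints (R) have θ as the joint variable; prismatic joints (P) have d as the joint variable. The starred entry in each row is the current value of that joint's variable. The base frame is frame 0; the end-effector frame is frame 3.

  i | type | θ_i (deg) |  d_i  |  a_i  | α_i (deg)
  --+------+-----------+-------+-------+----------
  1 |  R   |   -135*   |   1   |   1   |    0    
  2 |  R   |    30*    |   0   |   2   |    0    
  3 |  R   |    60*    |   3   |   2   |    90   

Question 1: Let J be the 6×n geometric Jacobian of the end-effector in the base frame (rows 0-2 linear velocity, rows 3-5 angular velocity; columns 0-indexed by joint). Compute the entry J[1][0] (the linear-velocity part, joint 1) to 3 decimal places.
axis z_0 = ẑ; lever o_n−o_0 = (0.1895,-4.0532,4.0000)
cross product → J_v[:, 0] = (4.0532,0.1895,-0.0000)
J_ω[:, 0] = z_0
entry J[1][0] = 0.1895

0.189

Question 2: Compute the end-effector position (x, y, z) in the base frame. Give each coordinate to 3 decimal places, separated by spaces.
0.189 -4.053 4.000

after link 1: o_1 = (-0.7071, -0.7071, 1.0000)
after link 2: o_2 = (-1.2247, -2.6390, 1.0000)
after link 3: o_3 = (0.1895, -4.0532, 4.0000)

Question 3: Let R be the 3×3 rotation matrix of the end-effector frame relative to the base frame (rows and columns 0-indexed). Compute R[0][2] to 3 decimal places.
-0.707

End-effector z-axis (col 2 of R) = (-0.7071,-0.7071,0.0000)
R[0][2] = -0.7071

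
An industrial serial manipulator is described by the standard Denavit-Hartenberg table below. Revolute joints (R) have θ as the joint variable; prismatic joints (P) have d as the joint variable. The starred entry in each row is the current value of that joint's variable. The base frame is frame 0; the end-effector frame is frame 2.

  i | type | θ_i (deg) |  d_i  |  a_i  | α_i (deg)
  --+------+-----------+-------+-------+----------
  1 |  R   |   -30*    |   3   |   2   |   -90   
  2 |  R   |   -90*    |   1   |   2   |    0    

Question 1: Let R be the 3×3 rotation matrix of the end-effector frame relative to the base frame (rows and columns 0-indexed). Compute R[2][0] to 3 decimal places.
End-effector x-axis (col 0 of R) = (0.0000,-0.0000,1.0000)
R[2][0] = 1.0000

1.000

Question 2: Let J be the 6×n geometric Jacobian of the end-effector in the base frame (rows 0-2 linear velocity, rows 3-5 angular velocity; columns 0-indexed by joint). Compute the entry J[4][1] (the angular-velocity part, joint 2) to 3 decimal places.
0.866

axis z_1 = (0.5000,0.8660,0.0000); lever o_n−o_1 = (0.5000,0.8660,2.0000)
cross product → J_v[:, 1] = (1.7321,-1.0000,0.0000)
J_ω[:, 1] = z_1
entry J[4][1] = 0.8660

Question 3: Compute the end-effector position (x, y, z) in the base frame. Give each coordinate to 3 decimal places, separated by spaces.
2.232 -0.134 5.000

after link 1: o_1 = (1.7321, -1.0000, 3.0000)
after link 2: o_2 = (2.2321, -0.1340, 5.0000)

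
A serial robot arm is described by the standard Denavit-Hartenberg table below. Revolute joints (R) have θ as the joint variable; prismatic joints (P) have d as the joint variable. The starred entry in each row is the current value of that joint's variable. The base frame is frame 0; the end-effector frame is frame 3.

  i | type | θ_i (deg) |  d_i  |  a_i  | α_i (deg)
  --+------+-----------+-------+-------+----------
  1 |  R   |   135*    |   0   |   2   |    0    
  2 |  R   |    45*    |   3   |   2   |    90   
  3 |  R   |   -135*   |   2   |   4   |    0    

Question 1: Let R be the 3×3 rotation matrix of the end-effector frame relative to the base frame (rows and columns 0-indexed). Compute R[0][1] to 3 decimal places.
-0.707

End-effector y-axis (col 1 of R) = (-0.7071,0.0000,-0.7071)
R[0][1] = -0.7071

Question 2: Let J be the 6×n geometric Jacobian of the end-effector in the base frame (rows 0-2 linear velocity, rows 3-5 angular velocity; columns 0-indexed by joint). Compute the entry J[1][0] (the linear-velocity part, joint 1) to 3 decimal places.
axis z_0 = ẑ; lever o_n−o_0 = (-0.5858,3.4142,0.1716)
cross product → J_v[:, 0] = (-3.4142,-0.5858,0.0000)
J_ω[:, 0] = z_0
entry J[1][0] = -0.5858

-0.586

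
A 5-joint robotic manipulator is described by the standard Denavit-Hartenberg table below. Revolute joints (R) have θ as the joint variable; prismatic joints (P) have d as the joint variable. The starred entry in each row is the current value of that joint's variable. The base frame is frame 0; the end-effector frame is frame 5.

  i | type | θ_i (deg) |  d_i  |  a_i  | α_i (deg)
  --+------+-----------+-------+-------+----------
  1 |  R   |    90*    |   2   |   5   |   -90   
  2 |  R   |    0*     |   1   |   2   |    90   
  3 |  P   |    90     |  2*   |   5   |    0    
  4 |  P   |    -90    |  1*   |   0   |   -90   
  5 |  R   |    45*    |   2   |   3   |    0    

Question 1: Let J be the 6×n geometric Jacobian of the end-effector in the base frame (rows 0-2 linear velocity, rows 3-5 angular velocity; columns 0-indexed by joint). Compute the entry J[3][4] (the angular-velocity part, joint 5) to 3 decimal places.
axis z_4 = (-1.0000,0.0000,0.0000); lever o_n−o_4 = (-2.0000,2.1213,-2.1213)
cross product → J_v[:, 4] = (-0.0000,-2.1213,-2.1213)
J_ω[:, 4] = z_4
entry J[3][4] = -1.0000

-1.000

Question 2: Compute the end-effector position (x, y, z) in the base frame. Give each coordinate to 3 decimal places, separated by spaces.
after link 1: o_1 = (0.0000, 5.0000, 2.0000)
after link 2: o_2 = (-1.0000, 7.0000, 2.0000)
after link 3: o_3 = (-6.0000, 7.0000, 4.0000)
after link 4: o_4 = (-6.0000, 7.0000, 5.0000)
after link 5: o_5 = (-8.0000, 9.1213, 2.8787)

-8.000 9.121 2.879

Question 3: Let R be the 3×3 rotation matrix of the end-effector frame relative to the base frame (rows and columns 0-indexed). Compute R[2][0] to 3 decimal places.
-0.707

End-effector x-axis (col 0 of R) = (0.0000,0.7071,-0.7071)
R[2][0] = -0.7071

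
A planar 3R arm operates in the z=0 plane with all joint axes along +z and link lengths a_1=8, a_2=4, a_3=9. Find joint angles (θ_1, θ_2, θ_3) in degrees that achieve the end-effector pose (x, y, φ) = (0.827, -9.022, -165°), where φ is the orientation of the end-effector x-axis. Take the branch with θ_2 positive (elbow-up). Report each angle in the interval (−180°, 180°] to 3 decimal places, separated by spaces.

wrist centre = target − a_3·(cos φ, sin φ) = (9.5203, -6.6926)
cos θ_2 = (135.4280−8²−4²)/(2·8·4) = 0.8661; θ_2 = 29.9957° (elbow-up)
β = atan2(-6.6926,9.5203) = -35.1066°; ψ = atan2(1.9997,11.4643) = 9.8947°
θ_1 = β − ψ = -45.0013°
θ_3 = φ − θ_1 − θ_2 = -149.9945° (wrapped to (-180°,180°])

-45.001 29.996 -149.994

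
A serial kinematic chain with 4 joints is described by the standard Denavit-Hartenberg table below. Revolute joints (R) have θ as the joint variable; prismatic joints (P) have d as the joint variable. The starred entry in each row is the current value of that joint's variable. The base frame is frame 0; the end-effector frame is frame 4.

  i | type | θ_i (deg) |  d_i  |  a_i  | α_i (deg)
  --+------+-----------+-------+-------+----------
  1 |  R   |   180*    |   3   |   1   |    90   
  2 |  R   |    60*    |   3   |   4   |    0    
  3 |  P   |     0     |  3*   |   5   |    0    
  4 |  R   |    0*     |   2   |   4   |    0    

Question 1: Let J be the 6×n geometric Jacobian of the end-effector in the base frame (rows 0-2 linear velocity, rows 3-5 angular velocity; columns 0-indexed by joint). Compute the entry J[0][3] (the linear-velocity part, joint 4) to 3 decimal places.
3.464

axis z_3 = (0.0000,1.0000,0.0000); lever o_n−o_3 = (-2.0000,2.0000,3.4641)
cross product → J_v[:, 3] = (3.4641,-0.0000,2.0000)
J_ω[:, 3] = z_3
entry J[0][3] = 3.4641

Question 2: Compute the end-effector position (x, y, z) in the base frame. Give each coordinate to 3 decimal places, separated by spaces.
after link 1: o_1 = (-1.0000, 0.0000, 3.0000)
after link 2: o_2 = (-3.0000, 3.0000, 6.4641)
after link 3: o_3 = (-5.5000, 6.0000, 10.7942)
after link 4: o_4 = (-7.5000, 8.0000, 14.2583)

-7.500 8.000 14.258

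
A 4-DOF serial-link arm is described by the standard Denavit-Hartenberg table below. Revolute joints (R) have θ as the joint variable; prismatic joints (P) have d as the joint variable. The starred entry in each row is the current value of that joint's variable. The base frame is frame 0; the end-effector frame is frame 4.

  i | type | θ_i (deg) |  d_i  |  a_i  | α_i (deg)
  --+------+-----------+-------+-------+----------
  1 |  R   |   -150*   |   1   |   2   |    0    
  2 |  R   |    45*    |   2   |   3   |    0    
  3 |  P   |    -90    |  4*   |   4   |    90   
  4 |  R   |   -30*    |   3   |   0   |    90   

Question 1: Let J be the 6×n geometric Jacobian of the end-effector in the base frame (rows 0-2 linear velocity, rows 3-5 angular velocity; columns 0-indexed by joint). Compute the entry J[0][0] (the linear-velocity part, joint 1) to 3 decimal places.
-0.035

axis z_0 = ẑ; lever o_n−o_0 = (-5.5958,0.0353,7.0000)
cross product → J_v[:, 0] = (-0.0353,-5.5958,0.0000)
J_ω[:, 0] = z_0
entry J[0][0] = -0.0353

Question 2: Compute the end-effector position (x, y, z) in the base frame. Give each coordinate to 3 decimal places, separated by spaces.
after link 1: o_1 = (-1.7321, -1.0000, 1.0000)
after link 2: o_2 = (-2.5085, -3.8978, 3.0000)
after link 3: o_3 = (-6.3722, -2.8625, 7.0000)
after link 4: o_4 = (-5.5958, 0.0353, 7.0000)

-5.596 0.035 7.000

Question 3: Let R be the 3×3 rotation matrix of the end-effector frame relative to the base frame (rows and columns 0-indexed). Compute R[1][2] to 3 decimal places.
-0.129

End-effector z-axis (col 2 of R) = (0.4830,-0.1294,-0.8660)
R[1][2] = -0.1294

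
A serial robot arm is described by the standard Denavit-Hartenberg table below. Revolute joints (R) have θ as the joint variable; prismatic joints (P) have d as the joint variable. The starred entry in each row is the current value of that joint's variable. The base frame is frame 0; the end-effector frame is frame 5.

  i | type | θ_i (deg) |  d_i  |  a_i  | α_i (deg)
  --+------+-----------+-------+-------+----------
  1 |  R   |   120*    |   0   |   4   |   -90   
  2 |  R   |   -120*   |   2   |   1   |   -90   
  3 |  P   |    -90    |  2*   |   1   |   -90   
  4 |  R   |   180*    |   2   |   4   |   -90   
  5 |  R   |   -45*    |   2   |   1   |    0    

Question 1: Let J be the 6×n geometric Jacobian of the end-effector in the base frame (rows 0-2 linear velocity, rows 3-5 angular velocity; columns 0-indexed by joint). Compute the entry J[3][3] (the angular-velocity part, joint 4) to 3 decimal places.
axis z_3 = (0.2500,-0.4330,0.8660); lever o_n−o_3 = (3.8872,2.6813,3.3444)
cross product → J_v[:, 3] = (-3.7703,2.5303,2.3536)
J_ω[:, 3] = z_3
entry J[3][3] = 0.2500

0.250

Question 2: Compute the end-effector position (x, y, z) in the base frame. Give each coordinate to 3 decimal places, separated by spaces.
after link 1: o_1 = (-2.0000, 3.4641, 0.0000)
after link 2: o_2 = (-3.4821, 2.0311, 0.8660)
after link 3: o_3 = (-5.2141, 3.0311, 1.8660)
after link 4: o_4 = (-1.2500, 4.1651, 3.5981)
after link 5: o_5 = (-1.3269, 5.7124, 5.2104)

-1.327 5.712 5.210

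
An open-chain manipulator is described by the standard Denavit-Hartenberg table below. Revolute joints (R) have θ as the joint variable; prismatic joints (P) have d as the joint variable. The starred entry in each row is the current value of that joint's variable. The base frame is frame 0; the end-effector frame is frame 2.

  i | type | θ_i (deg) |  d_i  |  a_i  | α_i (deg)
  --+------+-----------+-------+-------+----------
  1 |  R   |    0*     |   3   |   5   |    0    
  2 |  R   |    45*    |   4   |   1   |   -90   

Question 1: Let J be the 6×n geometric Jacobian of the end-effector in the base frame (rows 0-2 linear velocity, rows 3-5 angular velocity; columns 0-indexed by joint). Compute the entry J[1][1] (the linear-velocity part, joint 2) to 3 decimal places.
0.707

axis z_1 = (0.0000,0.0000,1.0000); lever o_n−o_1 = (0.7071,0.7071,4.0000)
cross product → J_v[:, 1] = (-0.7071,0.7071,0.0000)
J_ω[:, 1] = z_1
entry J[1][1] = 0.7071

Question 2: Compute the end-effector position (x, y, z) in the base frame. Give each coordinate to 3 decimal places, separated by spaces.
after link 1: o_1 = (5.0000, 0.0000, 3.0000)
after link 2: o_2 = (5.7071, 0.7071, 7.0000)

5.707 0.707 7.000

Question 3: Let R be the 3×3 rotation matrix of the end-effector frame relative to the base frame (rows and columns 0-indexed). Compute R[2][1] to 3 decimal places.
End-effector y-axis (col 1 of R) = (-0.0000,0.0000,-1.0000)
R[2][1] = -1.0000

-1.000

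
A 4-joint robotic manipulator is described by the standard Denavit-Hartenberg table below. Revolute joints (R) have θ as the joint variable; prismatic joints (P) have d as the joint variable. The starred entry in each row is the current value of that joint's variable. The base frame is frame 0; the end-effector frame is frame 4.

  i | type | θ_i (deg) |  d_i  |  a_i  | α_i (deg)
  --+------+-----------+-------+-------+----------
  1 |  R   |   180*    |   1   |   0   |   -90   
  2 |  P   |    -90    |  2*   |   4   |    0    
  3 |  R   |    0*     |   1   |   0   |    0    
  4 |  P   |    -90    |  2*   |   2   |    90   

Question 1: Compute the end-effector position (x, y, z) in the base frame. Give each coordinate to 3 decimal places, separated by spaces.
after link 1: o_1 = (0.0000, 0.0000, 1.0000)
after link 2: o_2 = (-0.0000, -2.0000, 5.0000)
after link 3: o_3 = (-0.0000, -3.0000, 5.0000)
after link 4: o_4 = (2.0000, -5.0000, 5.0000)

2.000 -5.000 5.000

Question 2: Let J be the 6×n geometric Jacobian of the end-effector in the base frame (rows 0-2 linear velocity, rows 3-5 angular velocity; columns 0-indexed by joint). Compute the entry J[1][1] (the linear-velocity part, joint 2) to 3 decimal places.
prismatic axis z_1 = (-0.0000,-1.0000,0.0000)
J_v[:, 1] = z_1; J_ω[:, 1] = (0,0,0)
entry J[1][1] = -1.0000

-1.000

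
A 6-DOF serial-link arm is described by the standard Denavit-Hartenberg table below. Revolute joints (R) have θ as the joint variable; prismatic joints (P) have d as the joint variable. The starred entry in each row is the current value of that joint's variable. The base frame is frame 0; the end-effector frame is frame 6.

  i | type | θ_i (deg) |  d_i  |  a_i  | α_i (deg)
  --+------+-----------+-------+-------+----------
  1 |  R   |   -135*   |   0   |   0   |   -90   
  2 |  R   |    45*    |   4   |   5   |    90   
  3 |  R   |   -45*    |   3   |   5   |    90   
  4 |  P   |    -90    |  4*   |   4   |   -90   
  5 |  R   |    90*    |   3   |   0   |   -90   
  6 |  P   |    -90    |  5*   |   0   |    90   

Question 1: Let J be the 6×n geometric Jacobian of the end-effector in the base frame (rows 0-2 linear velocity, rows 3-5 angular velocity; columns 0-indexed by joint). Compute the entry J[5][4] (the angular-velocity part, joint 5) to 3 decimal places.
axis z_4 = (-0.8536,0.1464,-0.5000); lever o_n−o_4 = (-5.0607,-2.0607,2.0355)
cross product → J_v[:, 4] = (-0.7322,4.2678,2.5000)
J_ω[:, 4] = z_4
entry J[5][4] = -0.5000

-0.500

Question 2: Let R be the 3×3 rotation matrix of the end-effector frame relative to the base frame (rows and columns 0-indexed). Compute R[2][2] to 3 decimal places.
End-effector z-axis (col 2 of R) = (-0.1464,0.8536,0.5000)
R[2][2] = 0.5000

0.500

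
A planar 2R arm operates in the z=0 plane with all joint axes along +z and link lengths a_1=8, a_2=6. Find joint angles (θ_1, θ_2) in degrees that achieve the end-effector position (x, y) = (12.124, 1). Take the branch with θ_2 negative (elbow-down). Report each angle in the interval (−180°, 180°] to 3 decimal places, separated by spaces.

30.003 -60.006

cos θ_2 = (147.9914−8²−6²)/(2·8·6) = 0.4999; θ_2 = -60.0059° (elbow-down)
β = atan2(1.0000,12.1240) = 4.7151°; ψ = atan2(-5.1965,10.9995) = -25.2874°
θ_1 = β − ψ = 30.0025°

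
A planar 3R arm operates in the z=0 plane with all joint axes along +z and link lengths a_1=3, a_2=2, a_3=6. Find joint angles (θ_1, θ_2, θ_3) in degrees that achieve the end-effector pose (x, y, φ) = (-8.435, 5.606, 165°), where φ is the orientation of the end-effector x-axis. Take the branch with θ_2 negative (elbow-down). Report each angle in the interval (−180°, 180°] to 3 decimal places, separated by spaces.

wrist centre = target − a_3·(cos φ, sin φ) = (-2.6394, 4.0531)
cos θ_2 = (23.3942−3²−2²)/(2·3·2) = 0.8662; θ_2 = -29.9821° (elbow-down)
β = atan2(4.0531,-2.6394) = 123.0729°; ψ = atan2(-0.9995,4.7324) = -11.9254°
θ_1 = β − ψ = 134.9984°
θ_3 = φ − θ_1 − θ_2 = 59.9838° (wrapped to (-180°,180°])

134.998 -29.982 59.984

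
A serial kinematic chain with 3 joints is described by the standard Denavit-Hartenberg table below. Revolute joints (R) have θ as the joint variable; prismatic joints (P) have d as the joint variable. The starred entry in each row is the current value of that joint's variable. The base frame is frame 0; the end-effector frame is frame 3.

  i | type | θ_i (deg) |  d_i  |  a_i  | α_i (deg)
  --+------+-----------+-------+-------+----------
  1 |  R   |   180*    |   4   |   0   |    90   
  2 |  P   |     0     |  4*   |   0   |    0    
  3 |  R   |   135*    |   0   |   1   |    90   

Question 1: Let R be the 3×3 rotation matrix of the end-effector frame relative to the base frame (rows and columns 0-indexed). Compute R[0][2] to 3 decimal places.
-0.707

End-effector z-axis (col 2 of R) = (-0.7071,0.0000,0.7071)
R[0][2] = -0.7071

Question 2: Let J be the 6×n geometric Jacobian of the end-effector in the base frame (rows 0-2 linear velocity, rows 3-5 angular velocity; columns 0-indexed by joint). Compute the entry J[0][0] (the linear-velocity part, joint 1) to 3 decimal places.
-4.000

axis z_0 = ẑ; lever o_n−o_0 = (0.7071,4.0000,4.7071)
cross product → J_v[:, 0] = (-4.0000,0.7071,0.0000)
J_ω[:, 0] = z_0
entry J[0][0] = -4.0000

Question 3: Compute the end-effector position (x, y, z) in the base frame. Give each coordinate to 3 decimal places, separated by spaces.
0.707 4.000 4.707

after link 1: o_1 = (0.0000, 0.0000, 4.0000)
after link 2: o_2 = (0.0000, 4.0000, 4.0000)
after link 3: o_3 = (0.7071, 4.0000, 4.7071)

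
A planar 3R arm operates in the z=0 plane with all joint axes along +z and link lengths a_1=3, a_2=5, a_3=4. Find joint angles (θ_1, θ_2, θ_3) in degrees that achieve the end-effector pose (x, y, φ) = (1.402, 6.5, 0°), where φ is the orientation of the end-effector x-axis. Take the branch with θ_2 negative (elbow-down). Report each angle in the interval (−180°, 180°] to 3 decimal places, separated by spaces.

wrist centre = target − a_3·(cos φ, sin φ) = (-2.5980, 6.5000)
cos θ_2 = (48.9996−3²−5²)/(2·3·5) = 0.5000; θ_2 = -60.0009° (elbow-down)
β = atan2(6.5000,-2.5980) = 111.7862°; ψ = atan2(-4.3302,5.4999) = -38.2138°
θ_1 = β − ψ = 150.0000°
θ_3 = φ − θ_1 − θ_2 = -89.9991° (wrapped to (-180°,180°])

150.000 -60.001 -89.999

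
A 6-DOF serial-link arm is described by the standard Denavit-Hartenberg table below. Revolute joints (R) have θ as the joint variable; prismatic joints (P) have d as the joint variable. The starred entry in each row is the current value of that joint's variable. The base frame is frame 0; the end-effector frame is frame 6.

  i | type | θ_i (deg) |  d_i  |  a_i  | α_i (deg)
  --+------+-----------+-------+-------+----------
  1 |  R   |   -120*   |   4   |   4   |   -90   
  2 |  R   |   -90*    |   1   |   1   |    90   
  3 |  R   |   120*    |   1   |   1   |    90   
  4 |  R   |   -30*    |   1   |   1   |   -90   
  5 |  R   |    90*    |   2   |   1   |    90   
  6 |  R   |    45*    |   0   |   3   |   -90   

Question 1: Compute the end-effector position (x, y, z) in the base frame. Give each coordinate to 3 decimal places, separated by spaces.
2.927 -1.610 1.200

after link 1: o_1 = (-2.0000, -3.4641, 4.0000)
after link 2: o_2 = (-1.1340, -3.9641, 5.0000)
after link 3: o_3 = (0.1160, -3.5311, 4.5000)
after link 4: o_4 = (0.9486, -4.5891, 4.9330)
after link 5: o_5 = (2.1316, -3.2721, 3.5670)
after link 6: o_6 = (2.9271, -1.6101, 1.1995)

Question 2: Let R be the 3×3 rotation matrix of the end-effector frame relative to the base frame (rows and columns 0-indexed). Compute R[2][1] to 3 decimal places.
End-effector y-axis (col 1 of R) = (-0.3995,0.8080,0.4330)
R[2][1] = 0.4330

0.433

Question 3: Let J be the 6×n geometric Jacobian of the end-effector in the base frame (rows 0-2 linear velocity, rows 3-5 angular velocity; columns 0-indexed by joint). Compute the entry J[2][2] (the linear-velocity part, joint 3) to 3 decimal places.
axis z_2 = (0.5000,0.8660,0.0000); lever o_n−o_2 = (4.0610,2.3540,-3.8005)
cross product → J_v[:, 2] = (-3.2913,1.9002,-2.3399)
J_ω[:, 2] = z_2
entry J[2][2] = -2.3399

-2.340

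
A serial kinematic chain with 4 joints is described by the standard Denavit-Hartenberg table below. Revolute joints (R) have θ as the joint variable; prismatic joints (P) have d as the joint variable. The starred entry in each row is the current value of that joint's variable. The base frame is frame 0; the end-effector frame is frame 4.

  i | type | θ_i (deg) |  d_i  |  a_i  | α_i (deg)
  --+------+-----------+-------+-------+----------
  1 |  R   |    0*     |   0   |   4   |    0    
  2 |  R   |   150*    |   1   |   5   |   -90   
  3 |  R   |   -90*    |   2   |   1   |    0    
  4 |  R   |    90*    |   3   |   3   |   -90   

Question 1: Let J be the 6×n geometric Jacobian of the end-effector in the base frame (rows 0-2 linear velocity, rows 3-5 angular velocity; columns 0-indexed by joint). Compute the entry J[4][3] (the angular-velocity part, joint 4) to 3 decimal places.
axis z_3 = (-0.5000,-0.8660,0.0000); lever o_n−o_3 = (-4.0981,-1.0981,0.0000)
cross product → J_v[:, 3] = (0.0000,-0.0000,-3.0000)
J_ω[:, 3] = z_3
entry J[4][3] = -0.8660

-0.866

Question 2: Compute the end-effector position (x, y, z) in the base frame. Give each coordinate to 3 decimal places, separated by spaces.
after link 1: o_1 = (4.0000, 0.0000, 0.0000)
after link 2: o_2 = (-0.3301, 2.5000, 1.0000)
after link 3: o_3 = (-1.3301, 0.7679, 2.0000)
after link 4: o_4 = (-5.4282, -0.3301, 2.0000)

-5.428 -0.330 2.000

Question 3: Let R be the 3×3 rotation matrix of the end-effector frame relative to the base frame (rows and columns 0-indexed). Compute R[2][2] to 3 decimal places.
End-effector z-axis (col 2 of R) = (-0.0000,-0.0000,-1.0000)
R[2][2] = -1.0000

-1.000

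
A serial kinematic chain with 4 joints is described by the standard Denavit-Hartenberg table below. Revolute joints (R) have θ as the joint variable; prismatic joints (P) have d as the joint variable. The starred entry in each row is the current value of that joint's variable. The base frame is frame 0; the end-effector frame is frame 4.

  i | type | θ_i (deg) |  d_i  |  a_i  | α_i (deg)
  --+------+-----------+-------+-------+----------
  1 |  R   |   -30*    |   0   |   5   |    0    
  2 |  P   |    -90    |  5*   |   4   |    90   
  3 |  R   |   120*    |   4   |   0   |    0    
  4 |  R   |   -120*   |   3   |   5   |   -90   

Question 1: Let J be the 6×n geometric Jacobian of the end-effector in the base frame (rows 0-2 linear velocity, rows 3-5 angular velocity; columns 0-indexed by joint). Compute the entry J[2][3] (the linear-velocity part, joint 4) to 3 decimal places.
5.000

axis z_3 = (-0.8660,0.5000,0.0000); lever o_n−o_3 = (-5.0981,-2.8301,0.0000)
cross product → J_v[:, 3] = (0.0000,-0.0000,5.0000)
J_ω[:, 3] = z_3
entry J[2][3] = 5.0000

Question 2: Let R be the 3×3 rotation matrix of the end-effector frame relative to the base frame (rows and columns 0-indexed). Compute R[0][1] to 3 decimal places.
0.866

End-effector y-axis (col 1 of R) = (0.8660,-0.5000,-0.0000)
R[0][1] = 0.8660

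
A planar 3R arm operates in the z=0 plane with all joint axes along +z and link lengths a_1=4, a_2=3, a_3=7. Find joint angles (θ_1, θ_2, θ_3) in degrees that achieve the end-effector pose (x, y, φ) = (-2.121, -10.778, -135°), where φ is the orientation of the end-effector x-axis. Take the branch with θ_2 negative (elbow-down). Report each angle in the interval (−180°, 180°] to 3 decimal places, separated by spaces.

-44.996 -45.001 -45.003

wrist centre = target − a_3·(cos φ, sin φ) = (2.8287, -5.8283)
cos θ_2 = (41.9703−4²−3²)/(2·4·3) = 0.7071; θ_2 = -45.0008° (elbow-down)
β = atan2(-5.8283,2.8287) = -64.1103°; ψ = atan2(-2.1213,6.1213) = -19.1139°
θ_1 = β − ψ = -44.9965°
θ_3 = φ − θ_1 − θ_2 = -45.0028° (wrapped to (-180°,180°])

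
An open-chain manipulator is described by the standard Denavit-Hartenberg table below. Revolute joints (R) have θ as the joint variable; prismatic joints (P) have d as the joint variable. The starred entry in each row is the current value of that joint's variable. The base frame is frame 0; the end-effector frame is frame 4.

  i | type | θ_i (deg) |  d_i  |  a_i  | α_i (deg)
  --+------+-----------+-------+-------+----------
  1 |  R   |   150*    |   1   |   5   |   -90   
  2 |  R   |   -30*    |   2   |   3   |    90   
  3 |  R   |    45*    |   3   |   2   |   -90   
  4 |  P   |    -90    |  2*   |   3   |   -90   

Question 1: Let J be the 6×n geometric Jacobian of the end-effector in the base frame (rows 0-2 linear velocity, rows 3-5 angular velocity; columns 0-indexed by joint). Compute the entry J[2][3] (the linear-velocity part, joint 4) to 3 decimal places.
-0.354

prismatic axis z_3 = (0.1768,-0.9186,-0.3536)
J_v[:, 3] = z_3; J_ω[:, 3] = (0,0,0)
entry J[2][3] = -0.3536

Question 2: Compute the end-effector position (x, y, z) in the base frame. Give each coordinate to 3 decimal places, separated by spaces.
after link 1: o_1 = (-4.3301, 2.5000, 1.0000)
after link 2: o_2 = (-7.5801, 2.0670, 2.5000)
after link 3: o_3 = (-8.0489, 0.7046, 5.8052)
after link 4: o_4 = (-6.3963, -1.8825, 7.6962)

-6.396 -1.883 7.696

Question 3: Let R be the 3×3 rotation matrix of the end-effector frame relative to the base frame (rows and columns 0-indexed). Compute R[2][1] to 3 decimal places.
End-effector y-axis (col 1 of R) = (-0.1768,0.9186,0.3536)
R[2][1] = 0.3536

0.354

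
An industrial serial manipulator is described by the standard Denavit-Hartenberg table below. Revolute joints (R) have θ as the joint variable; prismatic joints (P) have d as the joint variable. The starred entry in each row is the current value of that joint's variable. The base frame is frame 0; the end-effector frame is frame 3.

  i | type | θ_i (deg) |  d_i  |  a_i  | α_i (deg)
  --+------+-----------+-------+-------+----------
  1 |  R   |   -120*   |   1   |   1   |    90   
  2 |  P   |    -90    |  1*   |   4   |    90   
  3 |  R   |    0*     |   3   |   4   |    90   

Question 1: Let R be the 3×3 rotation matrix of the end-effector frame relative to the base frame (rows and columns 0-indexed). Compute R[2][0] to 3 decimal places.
End-effector x-axis (col 0 of R) = (-0.0000,-0.0000,-1.0000)
R[2][0] = -1.0000

-1.000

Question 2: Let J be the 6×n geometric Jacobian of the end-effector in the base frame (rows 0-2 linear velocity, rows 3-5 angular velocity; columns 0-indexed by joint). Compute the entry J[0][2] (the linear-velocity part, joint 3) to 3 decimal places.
-3.464

axis z_2 = (0.5000,0.8660,-0.0000); lever o_n−o_2 = (1.5000,2.5981,-4.0000)
cross product → J_v[:, 2] = (-3.4641,2.0000,0.0000)
J_ω[:, 2] = z_2
entry J[0][2] = -3.4641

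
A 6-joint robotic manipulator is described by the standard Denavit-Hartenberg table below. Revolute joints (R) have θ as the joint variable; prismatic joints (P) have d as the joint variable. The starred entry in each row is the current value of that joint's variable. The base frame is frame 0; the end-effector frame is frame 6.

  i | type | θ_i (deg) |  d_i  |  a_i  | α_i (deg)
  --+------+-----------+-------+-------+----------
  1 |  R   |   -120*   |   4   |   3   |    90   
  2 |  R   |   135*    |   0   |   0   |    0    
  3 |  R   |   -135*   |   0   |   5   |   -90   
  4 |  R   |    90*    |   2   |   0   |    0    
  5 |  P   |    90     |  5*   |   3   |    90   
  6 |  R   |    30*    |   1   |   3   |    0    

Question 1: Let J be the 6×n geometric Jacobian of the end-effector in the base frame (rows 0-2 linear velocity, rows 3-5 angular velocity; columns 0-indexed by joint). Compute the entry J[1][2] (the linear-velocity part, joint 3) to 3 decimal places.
7.361

axis z_2 = (-0.8660,0.5000,0.0000); lever o_n−o_2 = (1.1651,0.0179,8.5000)
cross product → J_v[:, 2] = (4.2500,7.3612,-0.5981)
J_ω[:, 2] = z_2
entry J[1][2] = 7.3612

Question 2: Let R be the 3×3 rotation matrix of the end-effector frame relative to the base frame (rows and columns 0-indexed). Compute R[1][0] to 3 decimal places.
0.750

End-effector x-axis (col 0 of R) = (0.4330,0.7500,0.5000)
R[1][0] = 0.7500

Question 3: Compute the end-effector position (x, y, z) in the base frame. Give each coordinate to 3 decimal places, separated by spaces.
after link 1: o_1 = (-1.5000, -2.5981, 4.0000)
after link 2: o_2 = (-1.5000, -2.5981, 4.0000)
after link 3: o_3 = (-4.0000, -6.9282, 4.0000)
after link 4: o_4 = (-4.0000, -6.9282, 6.0000)
after link 5: o_5 = (-2.5000, -4.3301, 11.0000)
after link 6: o_6 = (-0.3349, -2.5801, 12.5000)

-0.335 -2.580 12.500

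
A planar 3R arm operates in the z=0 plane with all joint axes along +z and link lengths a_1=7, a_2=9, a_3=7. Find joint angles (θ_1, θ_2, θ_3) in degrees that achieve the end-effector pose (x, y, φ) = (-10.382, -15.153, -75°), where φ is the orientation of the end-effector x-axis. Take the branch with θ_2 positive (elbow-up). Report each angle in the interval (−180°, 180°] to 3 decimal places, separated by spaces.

-170.925 44.994 50.931

wrist centre = target − a_3·(cos φ, sin φ) = (-12.1937, -8.3915)
cos θ_2 = (219.1047−7²−9²)/(2·7·9) = 0.7072; θ_2 = 44.9940° (elbow-up)
β = atan2(-8.3915,-12.1937) = -145.4649°; ψ = atan2(6.3633,13.3646) = 25.4605°
θ_1 = β − ψ = -170.9254°
θ_3 = φ − θ_1 − θ_2 = 50.9314° (wrapped to (-180°,180°])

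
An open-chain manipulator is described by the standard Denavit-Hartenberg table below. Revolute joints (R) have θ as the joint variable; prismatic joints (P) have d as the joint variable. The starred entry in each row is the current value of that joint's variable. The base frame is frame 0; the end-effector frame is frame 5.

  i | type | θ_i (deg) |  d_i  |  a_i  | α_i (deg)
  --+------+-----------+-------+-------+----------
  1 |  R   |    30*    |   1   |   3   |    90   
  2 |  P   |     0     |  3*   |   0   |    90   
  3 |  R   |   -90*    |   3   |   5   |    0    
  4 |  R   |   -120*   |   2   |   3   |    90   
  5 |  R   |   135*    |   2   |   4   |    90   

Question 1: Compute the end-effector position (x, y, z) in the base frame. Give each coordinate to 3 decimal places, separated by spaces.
after link 1: o_1 = (2.5981, 1.5000, 1.0000)
after link 2: o_2 = (4.0981, -1.0981, 1.0000)
after link 3: o_3 = (1.5981, 3.2321, -2.0000)
after link 4: o_4 = (0.0981, 0.6340, -4.0000)
after link 5: o_5 = (3.2443, 2.0835, -6.8284)

3.244 2.083 -6.828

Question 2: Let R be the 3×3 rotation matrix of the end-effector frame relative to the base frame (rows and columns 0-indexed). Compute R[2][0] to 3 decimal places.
End-effector x-axis (col 0 of R) = (0.3536,0.6124,-0.7071)
R[2][0] = -0.7071

-0.707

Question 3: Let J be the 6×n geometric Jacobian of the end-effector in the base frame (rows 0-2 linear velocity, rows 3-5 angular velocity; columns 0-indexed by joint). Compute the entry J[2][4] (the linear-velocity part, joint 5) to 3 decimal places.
2.828

axis z_4 = (0.8660,-0.5000,0.0000); lever o_n−o_4 = (3.1463,1.4495,-2.8284)
cross product → J_v[:, 4] = (1.4142,2.4495,2.8284)
J_ω[:, 4] = z_4
entry J[2][4] = 2.8284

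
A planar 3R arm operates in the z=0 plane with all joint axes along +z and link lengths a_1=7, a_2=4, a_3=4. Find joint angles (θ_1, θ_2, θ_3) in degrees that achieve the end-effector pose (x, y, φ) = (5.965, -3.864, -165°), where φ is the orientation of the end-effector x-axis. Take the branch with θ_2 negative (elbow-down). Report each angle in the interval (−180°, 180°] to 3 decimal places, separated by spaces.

-0.005 -44.990 -120.006

wrist centre = target − a_3·(cos φ, sin φ) = (9.8287, -2.8287)
cos θ_2 = (104.6051−7²−4²)/(2·7·4) = 0.7072; θ_2 = -44.9897° (elbow-down)
β = atan2(-2.8287,9.8287) = -16.0559°; ψ = atan2(-2.8279,9.8289) = -16.0513°
θ_1 = β − ψ = -0.0047°
θ_3 = φ − θ_1 − θ_2 = -120.0056° (wrapped to (-180°,180°])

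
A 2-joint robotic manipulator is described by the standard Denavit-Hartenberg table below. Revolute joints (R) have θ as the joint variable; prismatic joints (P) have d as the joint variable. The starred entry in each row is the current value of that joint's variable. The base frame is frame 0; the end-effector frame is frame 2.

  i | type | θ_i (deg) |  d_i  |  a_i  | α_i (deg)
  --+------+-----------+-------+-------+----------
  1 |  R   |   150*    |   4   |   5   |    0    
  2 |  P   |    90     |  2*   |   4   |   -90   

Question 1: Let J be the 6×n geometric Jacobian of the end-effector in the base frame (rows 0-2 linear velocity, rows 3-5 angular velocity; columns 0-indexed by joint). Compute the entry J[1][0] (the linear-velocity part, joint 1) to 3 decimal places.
axis z_0 = ẑ; lever o_n−o_0 = (-6.3301,-0.9641,6.0000)
cross product → J_v[:, 0] = (0.9641,-6.3301,0.0000)
J_ω[:, 0] = z_0
entry J[1][0] = -6.3301

-6.330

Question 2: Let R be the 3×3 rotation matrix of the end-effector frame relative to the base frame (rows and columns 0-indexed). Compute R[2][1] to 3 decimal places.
End-effector y-axis (col 1 of R) = (0.0000,-0.0000,-1.0000)
R[2][1] = -1.0000

-1.000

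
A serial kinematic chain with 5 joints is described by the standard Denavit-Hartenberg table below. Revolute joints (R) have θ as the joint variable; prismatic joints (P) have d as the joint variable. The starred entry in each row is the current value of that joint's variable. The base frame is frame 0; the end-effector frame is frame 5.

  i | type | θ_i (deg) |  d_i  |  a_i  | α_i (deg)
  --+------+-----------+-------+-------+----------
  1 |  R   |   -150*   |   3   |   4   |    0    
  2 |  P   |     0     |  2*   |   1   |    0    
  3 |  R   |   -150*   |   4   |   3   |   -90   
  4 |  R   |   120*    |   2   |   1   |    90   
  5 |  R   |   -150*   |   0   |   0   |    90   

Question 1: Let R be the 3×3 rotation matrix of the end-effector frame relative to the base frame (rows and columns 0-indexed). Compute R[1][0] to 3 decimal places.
0.125

End-effector x-axis (col 0 of R) = (0.6495,0.1250,0.7500)
R[1][0] = 0.1250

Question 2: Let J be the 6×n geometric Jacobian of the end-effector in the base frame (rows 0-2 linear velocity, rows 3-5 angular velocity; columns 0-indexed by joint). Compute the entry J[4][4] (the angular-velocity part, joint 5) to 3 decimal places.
axis z_4 = (0.4330,0.7500,-0.5000); lever o_n−o_4 = (0.0000,0.0000,0.0000)
cross product → J_v[:, 4] = (0.0000,-0.0000,0.0000)
J_ω[:, 4] = z_4
entry J[4][4] = 0.7500

0.750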